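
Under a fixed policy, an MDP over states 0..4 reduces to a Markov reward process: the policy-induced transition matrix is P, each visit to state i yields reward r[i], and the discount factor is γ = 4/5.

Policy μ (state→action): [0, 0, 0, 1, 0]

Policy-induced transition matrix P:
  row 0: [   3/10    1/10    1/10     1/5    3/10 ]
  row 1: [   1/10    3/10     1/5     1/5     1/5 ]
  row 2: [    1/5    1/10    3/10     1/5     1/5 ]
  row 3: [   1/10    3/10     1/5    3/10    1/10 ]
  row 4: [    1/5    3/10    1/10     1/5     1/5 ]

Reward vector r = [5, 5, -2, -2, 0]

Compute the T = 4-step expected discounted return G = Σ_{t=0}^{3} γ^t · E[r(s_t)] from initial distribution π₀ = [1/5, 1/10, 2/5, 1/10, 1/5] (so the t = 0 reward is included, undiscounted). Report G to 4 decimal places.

G = 2.7527

t=0: π = [0.2000, 0.1000, 0.4000, 0.1000, 0.2000], E[r] = 0.5000, γ^t·E[r] = 0.500000, running G = 0.500000
t=1: π = [0.2000, 0.1800, 0.2000, 0.2100, 0.2100], E[r] = 1.0800, γ^t·E[r] = 0.864000, running G = 1.364000
t=2: π = [0.1810, 0.2200, 0.1790, 0.2210, 0.1990], E[r] = 1.2050, γ^t·E[r] = 0.771200, running G = 2.135200
t=3: π = [0.1740, 0.2280, 0.1799, 0.2221, 0.1960], E[r] = 1.2060, γ^t·E[r] = 0.617472, running G = 2.752672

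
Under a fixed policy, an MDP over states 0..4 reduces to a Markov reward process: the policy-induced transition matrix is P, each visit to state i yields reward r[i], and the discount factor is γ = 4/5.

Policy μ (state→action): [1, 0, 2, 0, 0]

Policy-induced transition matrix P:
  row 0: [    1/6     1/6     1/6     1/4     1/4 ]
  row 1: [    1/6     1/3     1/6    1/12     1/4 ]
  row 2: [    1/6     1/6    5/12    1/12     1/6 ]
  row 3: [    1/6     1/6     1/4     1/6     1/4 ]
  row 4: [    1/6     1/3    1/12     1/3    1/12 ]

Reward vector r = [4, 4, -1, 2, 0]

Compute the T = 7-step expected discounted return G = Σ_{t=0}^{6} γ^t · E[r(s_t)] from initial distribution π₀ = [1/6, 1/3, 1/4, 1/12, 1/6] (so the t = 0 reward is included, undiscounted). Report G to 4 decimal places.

G = 7.1131

t=0: π = [0.1667, 0.3333, 0.2500, 0.0833, 0.1667], E[r] = 1.9167, γ^t·E[r] = 1.916667, running G = 1.916667
t=1: π = [0.1667, 0.2500, 0.2222, 0.1597, 0.2014], E[r] = 1.7639, γ^t·E[r] = 1.411111, running G = 3.327778
t=2: π = [0.1667, 0.2419, 0.2188, 0.1748, 0.1979], E[r] = 1.7650, γ^t·E[r] = 1.129630, running G = 4.457407
t=3: π = [0.1667, 0.2400, 0.2194, 0.1752, 0.1988], E[r] = 1.7574, γ^t·E[r] = 0.899802, running G = 5.357210
t=4: π = [0.1667, 0.2398, 0.2196, 0.1754, 0.1986], E[r] = 1.7571, γ^t·E[r] = 0.719704, running G = 6.076914
t=5: π = [0.1667, 0.2397, 0.2196, 0.1754, 0.1986], E[r] = 1.7567, γ^t·E[r] = 0.575638, running G = 6.652552
t=6: π = [0.1667, 0.2397, 0.2196, 0.1754, 0.1986], E[r] = 1.7567, γ^t·E[r] = 0.460502, running G = 7.113054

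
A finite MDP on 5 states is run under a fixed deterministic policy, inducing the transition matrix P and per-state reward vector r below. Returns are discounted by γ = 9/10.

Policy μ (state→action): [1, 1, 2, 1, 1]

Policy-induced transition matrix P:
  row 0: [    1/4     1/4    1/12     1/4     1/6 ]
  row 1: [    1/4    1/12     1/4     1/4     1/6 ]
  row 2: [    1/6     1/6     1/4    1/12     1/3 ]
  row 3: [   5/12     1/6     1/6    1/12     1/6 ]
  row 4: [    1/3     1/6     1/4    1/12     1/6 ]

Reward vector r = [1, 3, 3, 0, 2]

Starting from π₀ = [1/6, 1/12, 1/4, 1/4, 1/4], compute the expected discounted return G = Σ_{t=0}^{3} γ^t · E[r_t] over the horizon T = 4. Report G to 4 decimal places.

G = 6.0459

t=0: π = [0.1667, 0.0833, 0.2500, 0.2500, 0.2500], E[r] = 1.6667, γ^t·E[r] = 1.666667, running G = 1.666667
t=1: π = [0.2917, 0.1736, 0.2014, 0.1250, 0.2083], E[r] = 1.8333, γ^t·E[r] = 1.650000, running G = 3.316667
t=2: π = [0.2714, 0.1765, 0.1910, 0.1609, 0.2002], E[r] = 1.7743, γ^t·E[r] = 1.437188, running G = 4.753854
t=3: π = [0.2776, 0.1746, 0.1914, 0.1580, 0.1985], E[r] = 1.7724, γ^t·E[r] = 1.292063, running G = 6.045917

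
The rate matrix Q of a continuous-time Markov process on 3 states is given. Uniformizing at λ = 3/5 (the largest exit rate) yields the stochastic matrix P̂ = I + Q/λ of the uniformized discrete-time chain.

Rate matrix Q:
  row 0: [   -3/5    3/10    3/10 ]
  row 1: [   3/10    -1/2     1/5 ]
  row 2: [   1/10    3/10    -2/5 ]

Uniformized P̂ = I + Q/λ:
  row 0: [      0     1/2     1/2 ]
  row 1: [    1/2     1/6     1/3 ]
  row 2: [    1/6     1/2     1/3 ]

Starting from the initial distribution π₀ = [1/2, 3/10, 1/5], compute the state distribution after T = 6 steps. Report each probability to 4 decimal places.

π = [0.2502, 0.3749, 0.3749]

t=0: π = [0.5000, 0.3000, 0.2000]
t=1: π = [0.1833, 0.4000, 0.4167]
t=2: π = [0.2694, 0.3667, 0.3639]
t=3: π = [0.2440, 0.3778, 0.3782]
t=4: π = [0.2519, 0.3741, 0.3740]
t=5: π = [0.2494, 0.3753, 0.3753]
t=6: π = [0.2502, 0.3749, 0.3749]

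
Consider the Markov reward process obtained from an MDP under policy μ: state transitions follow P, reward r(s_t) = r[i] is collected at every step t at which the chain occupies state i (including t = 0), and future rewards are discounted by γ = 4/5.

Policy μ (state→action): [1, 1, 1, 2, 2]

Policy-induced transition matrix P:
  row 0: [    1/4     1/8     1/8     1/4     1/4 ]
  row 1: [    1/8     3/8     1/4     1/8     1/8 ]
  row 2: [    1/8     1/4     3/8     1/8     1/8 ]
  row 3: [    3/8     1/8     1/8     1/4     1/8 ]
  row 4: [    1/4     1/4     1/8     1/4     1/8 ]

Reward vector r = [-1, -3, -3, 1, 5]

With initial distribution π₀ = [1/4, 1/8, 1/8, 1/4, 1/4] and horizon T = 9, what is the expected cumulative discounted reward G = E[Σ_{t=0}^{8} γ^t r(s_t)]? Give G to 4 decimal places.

t=0: π = [0.2500, 0.1250, 0.1250, 0.2500, 0.2500], E[r] = 0.5000, γ^t·E[r] = 0.500000, running G = 0.500000
t=1: π = [0.2500, 0.2031, 0.1719, 0.2188, 0.1563], E[r] = -0.3750, γ^t·E[r] = -0.300000, running G = 0.200000
t=2: π = [0.2305, 0.2168, 0.1934, 0.2031, 0.1563], E[r] = -0.4766, γ^t·E[r] = -0.305000, running G = -0.105000
t=3: π = [0.2241, 0.2229, 0.2004, 0.1987, 0.1538], E[r] = -0.5264, γ^t·E[r] = -0.269500, running G = -0.374500
t=4: π = [0.2219, 0.2250, 0.2030, 0.1971, 0.1530], E[r] = -0.5437, γ^t·E[r] = -0.222700, running G = -0.597200
t=5: π = [0.2211, 0.2257, 0.2039, 0.1965, 0.1527], E[r] = -0.5498, γ^t·E[r] = -0.180155, running G = -0.777355
t=6: π = [0.2209, 0.2260, 0.2042, 0.1963, 0.1526], E[r] = -0.5520, γ^t·E[r] = -0.144691, running G = -0.922046
t=7: π = [0.2208, 0.2261, 0.2043, 0.1962, 0.1526], E[r] = -0.5527, γ^t·E[r] = -0.115913, running G = -1.037958
t=8: π = [0.2207, 0.2261, 0.2043, 0.1962, 0.1526], E[r] = -0.5530, γ^t·E[r] = -0.092776, running G = -1.130734

G = -1.1307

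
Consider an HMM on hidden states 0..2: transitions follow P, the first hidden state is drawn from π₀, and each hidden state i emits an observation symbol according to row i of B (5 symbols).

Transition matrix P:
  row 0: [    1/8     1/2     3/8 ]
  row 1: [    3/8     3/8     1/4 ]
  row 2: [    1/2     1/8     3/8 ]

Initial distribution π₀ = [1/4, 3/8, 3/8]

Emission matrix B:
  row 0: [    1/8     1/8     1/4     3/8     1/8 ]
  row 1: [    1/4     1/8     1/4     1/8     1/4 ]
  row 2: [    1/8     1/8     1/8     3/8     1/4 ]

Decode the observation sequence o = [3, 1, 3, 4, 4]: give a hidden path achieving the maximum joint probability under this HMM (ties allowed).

path = [2, 2, 0, 1, 1]

t=0: δ = [9.375e-02, 4.688e-02, 1.406e-01]  (obs o_0=3)
t=1: δ = [8.789e-03, 5.859e-03, 6.592e-03]  ψ = [2, 0, 2]  (obs o_1=1)
t=2: δ = [1.236e-03, 5.493e-04, 1.236e-03]  ψ = [2, 0, 0]  (obs o_2=3)
t=3: δ = [7.725e-05, 1.545e-04, 1.159e-04]  ψ = [2, 0, 0]  (obs o_3=4)
t=4: δ = [7.242e-06, 1.448e-05, 1.086e-05]  ψ = [1, 1, 2]  (obs o_4=4)
backtrack: best end state = 1; path = [2, 2, 0, 1, 1]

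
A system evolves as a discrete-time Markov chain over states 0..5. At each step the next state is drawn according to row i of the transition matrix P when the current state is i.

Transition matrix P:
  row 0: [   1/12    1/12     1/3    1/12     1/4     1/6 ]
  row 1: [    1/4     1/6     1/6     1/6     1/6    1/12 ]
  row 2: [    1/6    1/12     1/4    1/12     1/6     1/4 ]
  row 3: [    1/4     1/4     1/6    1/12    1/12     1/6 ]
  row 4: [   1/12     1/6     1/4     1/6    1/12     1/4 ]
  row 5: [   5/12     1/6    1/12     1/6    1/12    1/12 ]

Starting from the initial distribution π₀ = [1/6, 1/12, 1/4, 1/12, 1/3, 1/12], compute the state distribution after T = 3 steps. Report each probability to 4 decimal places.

t=0: π = [0.1667, 0.0833, 0.2500, 0.0833, 0.3333, 0.0833]
t=1: π = [0.1597, 0.1389, 0.2361, 0.1250, 0.1389, 0.2014]
t=2: π = [0.2141, 0.1441, 0.2078, 0.1233, 0.1412, 0.1696]
t=3: π = [0.2017, 0.1418, 0.2173, 0.1212, 0.1483, 0.1696]

π = [0.2017, 0.1418, 0.2173, 0.1212, 0.1483, 0.1696]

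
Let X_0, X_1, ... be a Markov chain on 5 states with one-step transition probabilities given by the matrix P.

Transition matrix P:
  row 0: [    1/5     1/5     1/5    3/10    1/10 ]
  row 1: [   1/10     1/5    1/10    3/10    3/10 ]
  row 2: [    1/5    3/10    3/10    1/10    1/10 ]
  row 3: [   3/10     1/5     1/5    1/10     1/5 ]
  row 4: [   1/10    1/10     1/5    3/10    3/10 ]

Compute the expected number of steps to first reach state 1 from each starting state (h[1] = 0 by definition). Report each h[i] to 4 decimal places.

First-step conditioning: h[1] = 0; for i ≠ 1, h[i] = 1 + Σ_k P[i][k]·h[k].
  h[0] = 1 + 1/5·h[0] + 1/5·h[2] + 3/10·h[3] + 1/10·h[4]
  h[2] = 1 + 1/5·h[0] + 3/10·h[2] + 1/10·h[3] + 1/10·h[4]
  h[3] = 1 + 3/10·h[0] + 1/5·h[2] + 1/10·h[3] + 1/5·h[4]
  h[4] = 1 + 1/10·h[0] + 1/5·h[2] + 3/10·h[3] + 3/10·h[4]
Solving the 4×4 linear system over states ≠ 1 gives exactly h = [8640/1789, 0, 7660/1789, 8730/1789, 9720/1789] (h[1] = 0 is the target).

h = [4.8295, 0.0000, 4.2817, 4.8798, 5.4332]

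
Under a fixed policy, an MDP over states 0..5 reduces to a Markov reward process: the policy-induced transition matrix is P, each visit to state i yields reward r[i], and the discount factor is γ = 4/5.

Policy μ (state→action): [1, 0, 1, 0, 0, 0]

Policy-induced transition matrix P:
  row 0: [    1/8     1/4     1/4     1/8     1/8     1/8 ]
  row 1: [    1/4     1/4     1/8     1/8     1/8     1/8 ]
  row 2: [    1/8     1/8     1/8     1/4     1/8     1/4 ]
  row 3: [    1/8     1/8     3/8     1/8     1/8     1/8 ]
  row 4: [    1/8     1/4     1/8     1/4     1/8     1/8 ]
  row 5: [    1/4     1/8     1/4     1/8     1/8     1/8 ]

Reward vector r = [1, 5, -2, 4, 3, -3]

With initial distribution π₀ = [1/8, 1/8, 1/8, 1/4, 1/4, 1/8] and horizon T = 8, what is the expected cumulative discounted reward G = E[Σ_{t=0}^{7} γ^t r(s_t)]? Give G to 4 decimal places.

G = 5.8980

t=0: π = [0.1250, 0.1250, 0.1250, 0.2500, 0.2500, 0.1250], E[r] = 1.8750, γ^t·E[r] = 1.875000, running G = 1.875000
t=1: π = [0.1563, 0.1875, 0.2188, 0.1719, 0.1250, 0.1406], E[r] = 1.2969, γ^t·E[r] = 1.037500, running G = 2.912500
t=2: π = [0.1660, 0.1836, 0.2051, 0.1680, 0.1250, 0.1523], E[r] = 1.2637, γ^t·E[r] = 0.808750, running G = 3.721250
t=3: π = [0.1670, 0.1843, 0.2068, 0.1663, 0.1250, 0.1506], E[r] = 1.2632, γ^t·E[r] = 0.646750, running G = 4.368000
t=4: π = [0.1669, 0.1845, 0.2063, 0.1665, 0.1250, 0.1508], E[r] = 1.2654, γ^t·E[r] = 0.518300, running G = 4.886300
t=5: π = [0.1669, 0.1846, 0.2063, 0.1664, 0.1250, 0.1508], E[r] = 1.2653, γ^t·E[r] = 0.414613, running G = 5.300913
t=6: π = [0.1669, 0.1846, 0.2063, 0.1664, 0.1250, 0.1508], E[r] = 1.2654, γ^t·E[r] = 0.331710, running G = 5.632623
t=7: π = [0.1669, 0.1846, 0.2063, 0.1664, 0.1250, 0.1508], E[r] = 1.2654, γ^t·E[r] = 0.265367, running G = 5.897990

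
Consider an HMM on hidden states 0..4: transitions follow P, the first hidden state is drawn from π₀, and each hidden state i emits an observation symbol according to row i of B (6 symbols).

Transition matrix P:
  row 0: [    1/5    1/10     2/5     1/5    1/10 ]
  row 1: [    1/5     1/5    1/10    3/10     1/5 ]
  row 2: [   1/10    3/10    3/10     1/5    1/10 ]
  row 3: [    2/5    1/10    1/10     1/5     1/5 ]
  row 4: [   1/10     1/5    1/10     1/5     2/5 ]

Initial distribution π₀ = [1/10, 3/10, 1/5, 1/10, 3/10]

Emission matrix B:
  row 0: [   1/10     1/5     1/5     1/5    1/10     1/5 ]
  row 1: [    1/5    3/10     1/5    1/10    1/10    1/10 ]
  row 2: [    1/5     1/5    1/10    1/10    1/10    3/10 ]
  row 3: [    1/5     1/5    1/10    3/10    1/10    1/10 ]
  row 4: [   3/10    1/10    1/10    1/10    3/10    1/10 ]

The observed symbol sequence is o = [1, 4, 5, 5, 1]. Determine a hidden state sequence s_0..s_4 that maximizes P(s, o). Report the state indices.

path = [1, 3, 0, 2, 1]

t=0: δ = [2.000e-02, 9.000e-02, 4.000e-02, 2.000e-02, 3.000e-02]  (obs o_0=1)
t=1: δ = [1.800e-03, 1.800e-03, 1.200e-03, 2.700e-03, 5.400e-03]  ψ = [1, 1, 2, 1, 1]  (obs o_1=4)
t=2: δ = [2.160e-04, 1.080e-04, 2.160e-04, 1.080e-04, 2.160e-04]  ψ = [3, 4, 0, 4, 4]  (obs o_2=5)
t=3: δ = [8.640e-06, 6.480e-06, 2.592e-05, 4.320e-06, 8.640e-06]  ψ = [0, 2, 0, 0, 4]  (obs o_3=5)
t=4: δ = [5.184e-07, 2.333e-06, 1.555e-06, 1.037e-06, 3.456e-07]  ψ = [2, 2, 2, 2, 4]  (obs o_4=1)
backtrack: best end state = 1; path = [1, 3, 0, 2, 1]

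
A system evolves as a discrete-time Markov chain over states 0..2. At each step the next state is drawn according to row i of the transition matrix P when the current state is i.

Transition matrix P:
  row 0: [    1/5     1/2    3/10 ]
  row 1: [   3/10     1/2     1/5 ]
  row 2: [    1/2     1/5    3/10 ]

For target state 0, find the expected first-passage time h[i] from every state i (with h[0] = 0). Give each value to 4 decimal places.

First-step conditioning: h[0] = 0; for i ≠ 0, h[i] = 1 + Σ_k P[i][k]·h[k].
  h[1] = 1 + 1/2·h[1] + 1/5·h[2]
  h[2] = 1 + 1/5·h[1] + 3/10·h[2]
Solving the 2×2 linear system over states ≠ 0 gives exactly h = [0, 90/31, 70/31] (h[0] = 0 is the target).

h = [0.0000, 2.9032, 2.2581]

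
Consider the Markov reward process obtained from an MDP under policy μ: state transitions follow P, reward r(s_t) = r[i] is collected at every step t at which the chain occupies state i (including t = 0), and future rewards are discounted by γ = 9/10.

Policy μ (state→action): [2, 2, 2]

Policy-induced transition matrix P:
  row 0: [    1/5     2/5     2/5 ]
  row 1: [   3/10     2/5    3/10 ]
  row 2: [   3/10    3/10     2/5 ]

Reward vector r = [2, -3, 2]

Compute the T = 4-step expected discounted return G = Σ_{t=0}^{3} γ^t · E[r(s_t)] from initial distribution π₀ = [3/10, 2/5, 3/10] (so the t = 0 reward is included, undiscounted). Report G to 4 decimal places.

t=0: π = [0.3000, 0.4000, 0.3000], E[r] = 0.0000, γ^t·E[r] = 0.000000, running G = 0.000000
t=1: π = [0.2700, 0.3700, 0.3600], E[r] = 0.1500, γ^t·E[r] = 0.135000, running G = 0.135000
t=2: π = [0.2730, 0.3640, 0.3630], E[r] = 0.1800, γ^t·E[r] = 0.145800, running G = 0.280800
t=3: π = [0.2727, 0.3637, 0.3636], E[r] = 0.1815, γ^t·E[r] = 0.132314, running G = 0.413114

G = 0.4131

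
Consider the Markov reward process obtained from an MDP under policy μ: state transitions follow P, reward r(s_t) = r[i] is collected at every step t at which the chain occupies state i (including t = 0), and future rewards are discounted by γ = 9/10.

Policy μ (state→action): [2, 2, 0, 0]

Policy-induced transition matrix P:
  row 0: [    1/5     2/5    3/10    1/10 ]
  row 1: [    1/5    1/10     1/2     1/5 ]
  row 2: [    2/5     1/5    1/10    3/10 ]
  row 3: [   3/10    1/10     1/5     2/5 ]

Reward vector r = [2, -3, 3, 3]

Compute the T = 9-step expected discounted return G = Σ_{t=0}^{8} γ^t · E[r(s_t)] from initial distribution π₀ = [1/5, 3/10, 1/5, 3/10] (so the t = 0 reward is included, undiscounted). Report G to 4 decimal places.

G = 8.6643

t=0: π = [0.2000, 0.3000, 0.2000, 0.3000], E[r] = 1.0000, γ^t·E[r] = 1.000000, running G = 1.000000
t=1: π = [0.2700, 0.1800, 0.2900, 0.2600], E[r] = 1.6500, γ^t·E[r] = 1.485000, running G = 2.485000
t=2: π = [0.2840, 0.2100, 0.2520, 0.2540], E[r] = 1.4560, γ^t·E[r] = 1.179360, running G = 3.664360
t=3: π = [0.2758, 0.2104, 0.2662, 0.2476], E[r] = 1.4618, γ^t·E[r] = 1.065652, running G = 4.730012
t=4: π = [0.2780, 0.2094, 0.2641, 0.2486], E[r] = 1.4658, γ^t·E[r] = 0.961738, running G = 5.691750
t=5: π = [0.2777, 0.2098, 0.2642, 0.2483], E[r] = 1.4635, γ^t·E[r] = 0.864170, running G = 6.555920
t=6: π = [0.2777, 0.2097, 0.2643, 0.2483], E[r] = 1.4640, γ^t·E[r] = 0.778029, running G = 7.333949
t=7: π = [0.2777, 0.2097, 0.2643, 0.2483], E[r] = 1.4639, γ^t·E[r] = 0.700192, running G = 8.034141
t=8: π = [0.2777, 0.2097, 0.2643, 0.2483], E[r] = 1.4639, γ^t·E[r] = 0.630171, running G = 8.664311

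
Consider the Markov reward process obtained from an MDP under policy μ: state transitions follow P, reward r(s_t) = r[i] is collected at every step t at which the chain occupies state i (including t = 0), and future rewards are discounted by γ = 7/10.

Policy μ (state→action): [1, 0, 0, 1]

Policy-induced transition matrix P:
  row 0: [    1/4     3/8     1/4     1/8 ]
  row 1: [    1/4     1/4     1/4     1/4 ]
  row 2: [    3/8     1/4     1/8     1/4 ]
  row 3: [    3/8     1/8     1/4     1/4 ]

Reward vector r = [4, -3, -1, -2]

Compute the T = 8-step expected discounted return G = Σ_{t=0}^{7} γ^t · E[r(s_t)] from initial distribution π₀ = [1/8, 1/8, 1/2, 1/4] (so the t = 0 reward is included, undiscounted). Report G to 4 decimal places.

G = -1.1760

t=0: π = [0.1250, 0.1250, 0.5000, 0.2500], E[r] = -0.8750, γ^t·E[r] = -0.875000, running G = -0.875000
t=1: π = [0.3438, 0.2344, 0.1875, 0.2344], E[r] = 0.0156, γ^t·E[r] = 0.010938, running G = -0.864063
t=2: π = [0.3027, 0.2637, 0.2266, 0.2070], E[r] = -0.2207, γ^t·E[r] = -0.108145, running G = -0.972207
t=3: π = [0.3042, 0.2620, 0.2217, 0.2122], E[r] = -0.2151, γ^t·E[r] = -0.073775, running G = -1.045982
t=4: π = [0.3042, 0.2615, 0.2223, 0.2120], E[r] = -0.2138, γ^t·E[r] = -0.051342, running G = -1.097324
t=5: π = [0.3043, 0.2615, 0.2222, 0.2120], E[r] = -0.2136, γ^t·E[r] = -0.035903, running G = -1.133227
t=6: π = [0.3043, 0.2615, 0.2222, 0.2120], E[r] = -0.2137, γ^t·E[r] = -0.025139, running G = -1.158366
t=7: π = [0.3043, 0.2615, 0.2222, 0.2120], E[r] = -0.2137, γ^t·E[r] = -0.017597, running G = -1.175963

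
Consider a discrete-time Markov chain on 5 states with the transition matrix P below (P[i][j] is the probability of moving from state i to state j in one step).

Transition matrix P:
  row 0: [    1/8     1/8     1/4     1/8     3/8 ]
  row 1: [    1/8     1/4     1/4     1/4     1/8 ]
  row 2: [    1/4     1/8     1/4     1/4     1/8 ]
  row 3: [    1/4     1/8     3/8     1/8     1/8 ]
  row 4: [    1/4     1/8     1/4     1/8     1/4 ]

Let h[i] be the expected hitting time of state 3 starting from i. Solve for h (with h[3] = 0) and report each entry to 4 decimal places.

First-step conditioning: h[3] = 0; for i ≠ 3, h[i] = 1 + Σ_k P[i][k]·h[k].
  h[0] = 1 + 1/8·h[0] + 1/8·h[1] + 1/4·h[2] + 3/8·h[4]
  h[1] = 1 + 1/8·h[0] + 1/4·h[1] + 1/4·h[2] + 1/8·h[4]
  h[2] = 1 + 1/4·h[0] + 1/8·h[1] + 1/4·h[2] + 1/8·h[4]
  h[4] = 1 + 1/4·h[0] + 1/8·h[1] + 1/4·h[2] + 1/4·h[4]
Solving the 4×4 linear system over states ≠ 3 gives exactly h = [224/39, 64/13, 196/39, 0, 224/39] (h[3] = 0 is the target).

h = [5.7436, 4.9231, 5.0256, 0.0000, 5.7436]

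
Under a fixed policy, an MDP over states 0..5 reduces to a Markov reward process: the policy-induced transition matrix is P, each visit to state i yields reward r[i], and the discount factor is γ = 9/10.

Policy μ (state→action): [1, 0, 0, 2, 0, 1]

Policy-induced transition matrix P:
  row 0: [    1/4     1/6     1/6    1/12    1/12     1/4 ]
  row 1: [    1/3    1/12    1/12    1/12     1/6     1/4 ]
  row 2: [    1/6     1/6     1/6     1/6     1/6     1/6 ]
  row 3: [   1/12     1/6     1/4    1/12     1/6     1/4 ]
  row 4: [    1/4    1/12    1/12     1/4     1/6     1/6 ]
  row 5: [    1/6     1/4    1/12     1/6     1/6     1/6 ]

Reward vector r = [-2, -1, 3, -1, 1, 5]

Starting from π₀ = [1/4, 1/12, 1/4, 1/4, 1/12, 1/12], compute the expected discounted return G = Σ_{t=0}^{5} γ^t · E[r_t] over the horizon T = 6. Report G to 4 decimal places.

G = 3.8114

t=0: π = [0.2500, 0.0833, 0.2500, 0.2500, 0.0833, 0.0833], E[r] = 0.4167, γ^t·E[r] = 0.416667, running G = 0.416667
t=1: π = [0.1875, 0.1597, 0.1667, 0.1250, 0.1458, 0.2153], E[r] = 1.0625, γ^t·E[r] = 0.956250, running G = 1.372917
t=2: π = [0.2106, 0.1591, 0.1337, 0.1395, 0.1510, 0.2060], E[r] = 0.8623, γ^t·E[r] = 0.698438, running G = 2.071354
t=3: π = [0.2117, 0.1580, 0.1353, 0.1368, 0.1491, 0.2091], E[r] = 0.8822, γ^t·E[r] = 0.643148, running G = 2.714503
t=4: π = [0.2117, 0.1585, 0.1351, 0.1369, 0.1490, 0.2089], E[r] = 0.8798, γ^t·E[r] = 0.577265, running G = 3.291767
t=5: π = [0.2117, 0.1584, 0.1350, 0.1368, 0.1490, 0.2089], E[r] = 0.8800, γ^t·E[r] = 0.519636, running G = 3.811403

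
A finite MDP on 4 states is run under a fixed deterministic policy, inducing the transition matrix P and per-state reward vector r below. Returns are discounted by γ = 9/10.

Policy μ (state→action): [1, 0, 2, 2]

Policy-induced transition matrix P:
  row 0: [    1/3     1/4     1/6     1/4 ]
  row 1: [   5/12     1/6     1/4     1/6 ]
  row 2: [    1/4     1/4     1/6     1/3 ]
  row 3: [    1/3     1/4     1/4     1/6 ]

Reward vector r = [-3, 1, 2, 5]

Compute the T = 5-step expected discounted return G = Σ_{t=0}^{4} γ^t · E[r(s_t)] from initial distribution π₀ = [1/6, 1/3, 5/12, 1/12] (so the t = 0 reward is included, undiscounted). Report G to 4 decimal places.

G = 3.5960

t=0: π = [0.1667, 0.3333, 0.4167, 0.0833], E[r] = 1.0833, γ^t·E[r] = 1.083333, running G = 1.083333
t=1: π = [0.3264, 0.2222, 0.2014, 0.2500], E[r] = 0.8958, γ^t·E[r] = 0.806250, running G = 1.889583
t=2: π = [0.3351, 0.2315, 0.2060, 0.2274], E[r] = 0.7755, γ^t·E[r] = 0.628125, running G = 2.517708
t=3: π = [0.3355, 0.2307, 0.2049, 0.2289], E[r] = 0.7788, γ^t·E[r] = 0.567738, running G = 3.085447
t=4: π = [0.3355, 0.2308, 0.2050, 0.2288], E[r] = 0.7781, γ^t·E[r] = 0.510529, running G = 3.595976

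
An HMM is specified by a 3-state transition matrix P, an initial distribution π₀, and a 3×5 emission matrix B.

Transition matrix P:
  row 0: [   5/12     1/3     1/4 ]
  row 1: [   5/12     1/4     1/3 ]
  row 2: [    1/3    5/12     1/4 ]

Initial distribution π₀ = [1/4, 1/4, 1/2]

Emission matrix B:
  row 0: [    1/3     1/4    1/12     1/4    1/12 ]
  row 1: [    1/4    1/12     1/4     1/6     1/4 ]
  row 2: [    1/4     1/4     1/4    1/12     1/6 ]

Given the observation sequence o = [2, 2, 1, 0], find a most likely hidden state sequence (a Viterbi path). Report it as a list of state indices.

t=0: δ = [2.083e-02, 6.250e-02, 1.250e-01]  (obs o_0=2)
t=1: δ = [3.472e-03, 1.302e-02, 7.812e-03]  ψ = [2, 2, 2]  (obs o_1=2)
t=2: δ = [1.356e-03, 2.713e-04, 1.085e-03]  ψ = [1, 1, 1]  (obs o_2=1)
t=3: δ = [1.884e-04, 1.130e-04, 8.477e-05]  ψ = [0, 0, 0]  (obs o_3=0)
backtrack: best end state = 0; path = [2, 1, 0, 0]

path = [2, 1, 0, 0]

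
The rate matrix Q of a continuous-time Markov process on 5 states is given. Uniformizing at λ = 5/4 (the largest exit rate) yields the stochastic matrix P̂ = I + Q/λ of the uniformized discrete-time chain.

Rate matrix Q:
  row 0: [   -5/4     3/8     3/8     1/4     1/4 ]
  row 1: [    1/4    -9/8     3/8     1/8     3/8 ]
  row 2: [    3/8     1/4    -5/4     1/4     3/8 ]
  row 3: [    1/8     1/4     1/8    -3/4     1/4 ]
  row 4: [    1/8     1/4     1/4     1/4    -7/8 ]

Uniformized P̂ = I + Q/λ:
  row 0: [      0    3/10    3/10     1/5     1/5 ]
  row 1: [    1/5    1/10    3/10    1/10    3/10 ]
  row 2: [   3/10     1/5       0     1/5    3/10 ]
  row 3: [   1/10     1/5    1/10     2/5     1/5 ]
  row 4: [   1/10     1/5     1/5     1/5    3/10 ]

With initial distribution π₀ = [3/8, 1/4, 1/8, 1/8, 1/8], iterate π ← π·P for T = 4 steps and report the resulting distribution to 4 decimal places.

π = [0.1418, 0.1941, 0.1751, 0.2253, 0.2638]

t=0: π = [0.3750, 0.2500, 0.1250, 0.1250, 0.1250]
t=1: π = [0.1125, 0.2125, 0.2250, 0.2000, 0.2500]
t=2: π = [0.1550, 0.1900, 0.1675, 0.2188, 0.2688]
t=3: π = [0.1370, 0.1965, 0.1791, 0.2248, 0.2626]
t=4: π = [0.1418, 0.1941, 0.1751, 0.2253, 0.2638]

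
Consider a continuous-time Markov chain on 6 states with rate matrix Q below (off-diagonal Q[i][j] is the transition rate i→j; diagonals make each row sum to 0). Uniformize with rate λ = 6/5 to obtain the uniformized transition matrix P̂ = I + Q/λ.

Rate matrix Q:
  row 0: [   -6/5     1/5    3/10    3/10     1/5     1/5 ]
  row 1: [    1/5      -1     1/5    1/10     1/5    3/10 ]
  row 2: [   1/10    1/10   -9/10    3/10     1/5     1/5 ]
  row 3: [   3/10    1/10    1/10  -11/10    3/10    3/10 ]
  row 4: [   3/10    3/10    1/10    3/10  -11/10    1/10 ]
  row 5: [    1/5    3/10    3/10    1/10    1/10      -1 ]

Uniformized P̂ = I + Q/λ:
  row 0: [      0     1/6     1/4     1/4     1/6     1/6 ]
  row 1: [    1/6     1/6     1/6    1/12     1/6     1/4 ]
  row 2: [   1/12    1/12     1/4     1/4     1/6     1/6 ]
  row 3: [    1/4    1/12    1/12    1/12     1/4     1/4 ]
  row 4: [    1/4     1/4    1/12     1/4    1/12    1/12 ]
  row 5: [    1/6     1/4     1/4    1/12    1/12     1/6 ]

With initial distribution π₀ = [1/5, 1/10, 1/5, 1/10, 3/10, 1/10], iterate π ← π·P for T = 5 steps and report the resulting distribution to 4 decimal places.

t=0: π = [0.2000, 0.1000, 0.2000, 0.1000, 0.3000, 0.1000]
t=1: π = [0.1500, 0.1750, 0.1750, 0.2000, 0.1417, 0.1583]
t=2: π = [0.1556, 0.1604, 0.1785, 0.1611, 0.1583, 0.1861]
t=3: π = [0.1525, 0.1671, 0.1834, 0.1654, 0.1514, 0.1803]
t=4: π = [0.1524, 0.1652, 0.1833, 0.1645, 0.1528, 0.1818]
t=5: π = [0.1524, 0.1656, 0.1833, 0.1647, 0.1525, 0.1814]

π = [0.1524, 0.1656, 0.1833, 0.1647, 0.1525, 0.1814]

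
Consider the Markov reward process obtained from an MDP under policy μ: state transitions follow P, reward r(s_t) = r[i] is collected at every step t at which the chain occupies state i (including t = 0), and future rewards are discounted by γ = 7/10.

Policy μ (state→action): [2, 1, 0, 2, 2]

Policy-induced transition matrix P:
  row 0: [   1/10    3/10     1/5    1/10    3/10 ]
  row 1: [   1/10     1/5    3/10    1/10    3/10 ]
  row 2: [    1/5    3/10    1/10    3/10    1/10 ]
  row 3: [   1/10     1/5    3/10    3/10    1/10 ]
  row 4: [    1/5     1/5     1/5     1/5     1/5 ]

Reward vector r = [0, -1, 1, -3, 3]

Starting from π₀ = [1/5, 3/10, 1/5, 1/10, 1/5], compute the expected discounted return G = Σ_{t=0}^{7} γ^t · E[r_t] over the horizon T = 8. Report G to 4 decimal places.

t=0: π = [0.2000, 0.3000, 0.2000, 0.1000, 0.2000], E[r] = 0.2000, γ^t·E[r] = 0.200000, running G = 0.200000
t=1: π = [0.1400, 0.2400, 0.2200, 0.1800, 0.2200], E[r] = 0.1000, γ^t·E[r] = 0.070000, running G = 0.270000
t=2: π = [0.1440, 0.2360, 0.2200, 0.2020, 0.1980], E[r] = -0.0280, γ^t·E[r] = -0.013720, running G = 0.256280
t=3: π = [0.1418, 0.2364, 0.2218, 0.2042, 0.1958], E[r] = -0.0398, γ^t·E[r] = -0.013651, running G = 0.242629
t=4: π = [0.1418, 0.2364, 0.2219, 0.2048, 0.1952], E[r] = -0.0432, γ^t·E[r] = -0.010363, running G = 0.232266
t=5: π = [0.1417, 0.2364, 0.2219, 0.2049, 0.1951], E[r] = -0.0436, γ^t·E[r] = -0.007321, running G = 0.224944
t=6: π = [0.1417, 0.2364, 0.2219, 0.2049, 0.1951], E[r] = -0.0437, γ^t·E[r] = -0.005136, running G = 0.219808
t=7: π = [0.1417, 0.2364, 0.2219, 0.2049, 0.1951], E[r] = -0.0437, γ^t·E[r] = -0.003596, running G = 0.216212

G = 0.2162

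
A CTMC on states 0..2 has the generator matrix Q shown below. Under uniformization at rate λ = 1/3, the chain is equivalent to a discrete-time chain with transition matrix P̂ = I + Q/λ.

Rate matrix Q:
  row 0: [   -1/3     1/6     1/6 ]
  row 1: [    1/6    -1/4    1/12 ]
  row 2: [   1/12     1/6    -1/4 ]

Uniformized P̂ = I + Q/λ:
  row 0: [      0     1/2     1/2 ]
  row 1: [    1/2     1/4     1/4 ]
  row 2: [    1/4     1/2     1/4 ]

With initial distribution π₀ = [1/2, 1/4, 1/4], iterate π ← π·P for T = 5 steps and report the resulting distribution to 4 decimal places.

π = [0.2791, 0.4001, 0.3208]

t=0: π = [0.5000, 0.2500, 0.2500]
t=1: π = [0.1875, 0.4375, 0.3750]
t=2: π = [0.3125, 0.3906, 0.2969]
t=3: π = [0.2695, 0.4023, 0.3281]
t=4: π = [0.2832, 0.3994, 0.3174]
t=5: π = [0.2791, 0.4001, 0.3208]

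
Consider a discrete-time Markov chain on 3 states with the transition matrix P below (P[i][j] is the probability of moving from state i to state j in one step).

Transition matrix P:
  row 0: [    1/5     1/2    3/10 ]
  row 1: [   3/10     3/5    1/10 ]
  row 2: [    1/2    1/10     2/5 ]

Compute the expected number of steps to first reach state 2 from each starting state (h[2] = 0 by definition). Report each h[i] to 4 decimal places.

h = [5.2941, 6.4706, 0.0000]

First-step conditioning: h[2] = 0; for i ≠ 2, h[i] = 1 + Σ_k P[i][k]·h[k].
  h[0] = 1 + 1/5·h[0] + 1/2·h[1]
  h[1] = 1 + 3/10·h[0] + 3/5·h[1]
Solving the 2×2 linear system over states ≠ 2 gives exactly h = [90/17, 110/17, 0] (h[2] = 0 is the target).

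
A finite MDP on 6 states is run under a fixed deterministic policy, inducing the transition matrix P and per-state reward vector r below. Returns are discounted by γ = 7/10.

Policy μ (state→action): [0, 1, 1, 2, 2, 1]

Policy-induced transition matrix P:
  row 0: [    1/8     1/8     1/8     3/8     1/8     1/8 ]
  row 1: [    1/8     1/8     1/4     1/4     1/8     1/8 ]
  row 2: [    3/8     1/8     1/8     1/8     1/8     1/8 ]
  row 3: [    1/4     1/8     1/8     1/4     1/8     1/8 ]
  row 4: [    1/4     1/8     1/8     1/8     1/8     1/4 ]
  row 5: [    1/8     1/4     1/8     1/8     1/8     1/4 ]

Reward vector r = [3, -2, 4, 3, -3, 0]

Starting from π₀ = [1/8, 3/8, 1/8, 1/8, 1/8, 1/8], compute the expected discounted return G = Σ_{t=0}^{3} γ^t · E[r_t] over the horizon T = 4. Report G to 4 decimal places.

t=0: π = [0.1250, 0.3750, 0.1250, 0.1250, 0.1250, 0.1250], E[r] = 0.1250, γ^t·E[r] = 0.125000, running G = 0.125000
t=1: π = [0.1875, 0.1406, 0.1719, 0.2188, 0.1250, 0.1563], E[r] = 1.2500, γ^t·E[r] = 0.875000, running G = 1.000000
t=2: π = [0.2109, 0.1445, 0.1426, 0.2168, 0.1250, 0.1602], E[r] = 1.1895, γ^t·E[r] = 0.582832, running G = 1.582832
t=3: π = [0.2034, 0.1450, 0.1431, 0.2229, 0.1250, 0.1606], E[r] = 1.1860, γ^t·E[r] = 0.406810, running G = 1.989642

G = 1.9896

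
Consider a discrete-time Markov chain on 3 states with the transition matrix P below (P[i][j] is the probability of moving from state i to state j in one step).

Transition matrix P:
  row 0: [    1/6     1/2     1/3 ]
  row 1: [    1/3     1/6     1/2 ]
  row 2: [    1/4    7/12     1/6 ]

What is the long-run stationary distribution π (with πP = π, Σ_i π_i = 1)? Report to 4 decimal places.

π = [0.2613, 0.3964, 0.3423]

Balance equations π_j = Σ_i π_i·P[i][j]:
  π_0 = 1/6·π_0 + 1/3·π_1 + 1/4·π_2
  π_1 = 1/2·π_0 + 1/6·π_1 + 7/12·π_2
  normalize: π_0 + π_1 + π_2 = 1
Solving the linear system gives exactly π = [29/111, 44/111, 38/111].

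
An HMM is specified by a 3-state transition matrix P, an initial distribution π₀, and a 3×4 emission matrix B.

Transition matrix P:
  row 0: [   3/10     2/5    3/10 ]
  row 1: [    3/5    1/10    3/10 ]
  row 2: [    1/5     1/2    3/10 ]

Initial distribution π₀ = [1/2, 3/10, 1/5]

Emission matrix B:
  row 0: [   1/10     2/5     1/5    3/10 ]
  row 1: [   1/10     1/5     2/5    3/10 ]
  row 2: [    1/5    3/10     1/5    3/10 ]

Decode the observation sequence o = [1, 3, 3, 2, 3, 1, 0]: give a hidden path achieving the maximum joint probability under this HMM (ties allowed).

t=0: δ = [2.000e-01, 6.000e-02, 6.000e-02]  (obs o_0=1)
t=1: δ = [1.800e-02, 2.400e-02, 1.800e-02]  ψ = [0, 0, 0]  (obs o_1=3)
t=2: δ = [4.320e-03, 2.700e-03, 2.160e-03]  ψ = [1, 2, 1]  (obs o_2=3)
t=3: δ = [3.240e-04, 6.912e-04, 2.592e-04]  ψ = [1, 0, 0]  (obs o_3=2)
t=4: δ = [1.244e-04, 3.888e-05, 6.221e-05]  ψ = [1, 0, 1]  (obs o_4=3)
t=5: δ = [1.493e-05, 9.953e-06, 1.120e-05]  ψ = [0, 0, 0]  (obs o_5=1)
t=6: δ = [5.972e-07, 5.972e-07, 8.958e-07]  ψ = [1, 0, 0]  (obs o_6=0)
backtrack: best end state = 2; path = [0, 1, 0, 1, 0, 0, 2]

path = [0, 1, 0, 1, 0, 0, 2]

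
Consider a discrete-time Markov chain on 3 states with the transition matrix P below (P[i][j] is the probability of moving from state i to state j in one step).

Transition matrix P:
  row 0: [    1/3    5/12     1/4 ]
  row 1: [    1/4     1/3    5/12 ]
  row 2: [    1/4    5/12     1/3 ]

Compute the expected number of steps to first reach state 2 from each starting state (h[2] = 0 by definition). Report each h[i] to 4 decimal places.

h = [3.1837, 2.6939, 0.0000]

First-step conditioning: h[2] = 0; for i ≠ 2, h[i] = 1 + Σ_k P[i][k]·h[k].
  h[0] = 1 + 1/3·h[0] + 5/12·h[1]
  h[1] = 1 + 1/4·h[0] + 1/3·h[1]
Solving the 2×2 linear system over states ≠ 2 gives exactly h = [156/49, 132/49, 0] (h[2] = 0 is the target).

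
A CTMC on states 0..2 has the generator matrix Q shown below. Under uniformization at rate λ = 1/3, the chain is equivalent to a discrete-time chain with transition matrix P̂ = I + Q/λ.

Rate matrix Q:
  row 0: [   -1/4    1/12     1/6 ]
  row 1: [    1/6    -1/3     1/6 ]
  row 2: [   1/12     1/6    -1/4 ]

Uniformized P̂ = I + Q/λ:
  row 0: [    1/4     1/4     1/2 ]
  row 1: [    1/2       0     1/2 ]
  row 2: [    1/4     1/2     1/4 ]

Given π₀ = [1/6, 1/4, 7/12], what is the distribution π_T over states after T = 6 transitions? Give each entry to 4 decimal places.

t=0: π = [0.1667, 0.2500, 0.5833]
t=1: π = [0.3125, 0.3333, 0.3542]
t=2: π = [0.3333, 0.2552, 0.4115]
t=3: π = [0.3138, 0.2891, 0.3971]
t=4: π = [0.3223, 0.2770, 0.4007]
t=5: π = [0.3193, 0.2809, 0.3998]
t=6: π = [0.3202, 0.2797, 0.4000]

π = [0.3202, 0.2797, 0.4000]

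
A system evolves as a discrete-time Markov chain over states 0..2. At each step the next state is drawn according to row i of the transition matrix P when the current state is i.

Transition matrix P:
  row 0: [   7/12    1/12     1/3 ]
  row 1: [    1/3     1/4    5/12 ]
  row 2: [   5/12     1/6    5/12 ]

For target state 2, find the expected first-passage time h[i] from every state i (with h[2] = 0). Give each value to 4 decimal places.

First-step conditioning: h[2] = 0; for i ≠ 2, h[i] = 1 + Σ_k P[i][k]·h[k].
  h[0] = 1 + 7/12·h[0] + 1/12·h[1]
  h[1] = 1 + 1/3·h[0] + 1/4·h[1]
Solving the 2×2 linear system over states ≠ 2 gives exactly h = [120/41, 108/41, 0] (h[2] = 0 is the target).

h = [2.9268, 2.6341, 0.0000]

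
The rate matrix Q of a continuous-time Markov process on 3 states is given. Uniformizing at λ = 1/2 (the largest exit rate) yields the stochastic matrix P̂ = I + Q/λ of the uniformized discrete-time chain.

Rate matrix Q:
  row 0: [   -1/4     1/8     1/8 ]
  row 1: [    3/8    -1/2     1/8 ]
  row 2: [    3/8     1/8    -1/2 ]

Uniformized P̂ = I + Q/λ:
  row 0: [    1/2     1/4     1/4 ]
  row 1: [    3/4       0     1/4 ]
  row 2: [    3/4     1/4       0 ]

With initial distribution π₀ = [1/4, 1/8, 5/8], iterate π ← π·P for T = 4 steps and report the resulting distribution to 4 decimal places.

π = [0.5986, 0.1997, 0.2017]

t=0: π = [0.2500, 0.1250, 0.6250]
t=1: π = [0.6875, 0.2188, 0.0938]
t=2: π = [0.5781, 0.1953, 0.2266]
t=3: π = [0.6055, 0.2012, 0.1934]
t=4: π = [0.5986, 0.1997, 0.2017]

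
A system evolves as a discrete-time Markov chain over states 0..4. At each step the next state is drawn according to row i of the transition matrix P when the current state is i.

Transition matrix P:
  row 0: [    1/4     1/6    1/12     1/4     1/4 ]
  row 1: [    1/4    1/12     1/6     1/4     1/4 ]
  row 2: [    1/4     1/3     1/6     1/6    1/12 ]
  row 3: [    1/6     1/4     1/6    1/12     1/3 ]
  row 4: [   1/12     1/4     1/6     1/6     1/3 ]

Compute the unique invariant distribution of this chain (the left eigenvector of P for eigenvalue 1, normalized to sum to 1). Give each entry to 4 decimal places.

Balance equations π_j = Σ_i π_i·P[i][j]:
  π_0 = 1/4·π_0 + 1/4·π_1 + 1/4·π_2 + 1/6·π_3 + 1/12·π_4
  π_1 = 1/6·π_0 + 1/12·π_1 + 1/3·π_2 + 1/4·π_3 + 1/4·π_4
  π_2 = 1/12·π_0 + 1/6·π_1 + 1/6·π_2 + 1/6·π_3 + 1/6·π_4
  π_3 = 1/4·π_0 + 1/4·π_1 + 1/6·π_2 + 1/12·π_3 + 1/6·π_4
  normalize: π_0 + π_1 + π_2 + π_3 + π_4 = 1
Solving the linear system gives exactly π = [4274/22387, 4733/22387, 3375/22387, 4137/22387, 5868/22387].

π = [0.1909, 0.2114, 0.1508, 0.1848, 0.2621]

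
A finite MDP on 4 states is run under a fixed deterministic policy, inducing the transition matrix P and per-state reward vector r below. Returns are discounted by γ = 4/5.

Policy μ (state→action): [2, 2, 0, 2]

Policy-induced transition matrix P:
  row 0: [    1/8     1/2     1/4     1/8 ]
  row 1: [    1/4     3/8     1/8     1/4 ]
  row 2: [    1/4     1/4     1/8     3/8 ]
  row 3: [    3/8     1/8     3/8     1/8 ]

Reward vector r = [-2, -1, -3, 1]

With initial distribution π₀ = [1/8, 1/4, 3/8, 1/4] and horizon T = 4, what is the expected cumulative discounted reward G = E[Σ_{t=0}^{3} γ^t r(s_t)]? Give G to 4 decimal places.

t=0: π = [0.1250, 0.2500, 0.3750, 0.2500], E[r] = -1.3750, γ^t·E[r] = -1.375000, running G = -1.375000
t=1: π = [0.2656, 0.2813, 0.2031, 0.2500], E[r] = -1.1719, γ^t·E[r] = -0.937500, running G = -2.312500
t=2: π = [0.2480, 0.3203, 0.2207, 0.2109], E[r] = -1.2676, γ^t·E[r] = -0.811250, running G = -3.123750
t=3: π = [0.2454, 0.3257, 0.2087, 0.2202], E[r] = -1.2224, γ^t·E[r] = -0.625875, running G = -3.749625

G = -3.7496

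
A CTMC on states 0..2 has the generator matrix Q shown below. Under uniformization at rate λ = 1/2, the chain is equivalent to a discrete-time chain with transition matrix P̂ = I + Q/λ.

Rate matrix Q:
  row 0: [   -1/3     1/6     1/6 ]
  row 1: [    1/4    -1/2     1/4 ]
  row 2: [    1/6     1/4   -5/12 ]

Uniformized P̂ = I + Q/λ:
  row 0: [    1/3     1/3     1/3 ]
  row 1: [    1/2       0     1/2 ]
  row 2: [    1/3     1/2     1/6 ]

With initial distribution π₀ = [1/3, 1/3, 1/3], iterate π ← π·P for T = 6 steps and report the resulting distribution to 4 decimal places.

t=0: π = [0.3333, 0.3333, 0.3333]
t=1: π = [0.3889, 0.2778, 0.3333]
t=2: π = [0.3796, 0.2963, 0.3241]
t=3: π = [0.3827, 0.2886, 0.3287]
t=4: π = [0.3814, 0.2919, 0.3266]
t=5: π = [0.3820, 0.2905, 0.3275]
t=6: π = [0.3817, 0.2911, 0.3272]

π = [0.3817, 0.2911, 0.3272]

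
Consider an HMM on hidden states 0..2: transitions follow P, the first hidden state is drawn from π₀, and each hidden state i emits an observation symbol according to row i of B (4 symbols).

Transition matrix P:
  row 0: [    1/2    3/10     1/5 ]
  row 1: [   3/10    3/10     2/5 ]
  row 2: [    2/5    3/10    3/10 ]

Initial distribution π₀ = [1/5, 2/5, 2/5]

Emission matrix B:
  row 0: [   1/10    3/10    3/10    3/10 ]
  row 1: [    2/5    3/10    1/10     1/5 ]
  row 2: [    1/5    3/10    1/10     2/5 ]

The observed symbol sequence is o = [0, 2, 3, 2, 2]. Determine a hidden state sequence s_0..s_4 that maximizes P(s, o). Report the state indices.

path = [1, 0, 0, 0, 0]

t=0: δ = [2.000e-02, 1.600e-01, 8.000e-02]  (obs o_0=0)
t=1: δ = [1.440e-02, 4.800e-03, 6.400e-03]  ψ = [1, 1, 1]  (obs o_1=2)
t=2: δ = [2.160e-03, 8.640e-04, 1.152e-03]  ψ = [0, 0, 0]  (obs o_2=3)
t=3: δ = [3.240e-04, 6.480e-05, 4.320e-05]  ψ = [0, 0, 0]  (obs o_3=2)
t=4: δ = [4.860e-05, 9.720e-06, 6.480e-06]  ψ = [0, 0, 0]  (obs o_4=2)
backtrack: best end state = 0; path = [1, 0, 0, 0, 0]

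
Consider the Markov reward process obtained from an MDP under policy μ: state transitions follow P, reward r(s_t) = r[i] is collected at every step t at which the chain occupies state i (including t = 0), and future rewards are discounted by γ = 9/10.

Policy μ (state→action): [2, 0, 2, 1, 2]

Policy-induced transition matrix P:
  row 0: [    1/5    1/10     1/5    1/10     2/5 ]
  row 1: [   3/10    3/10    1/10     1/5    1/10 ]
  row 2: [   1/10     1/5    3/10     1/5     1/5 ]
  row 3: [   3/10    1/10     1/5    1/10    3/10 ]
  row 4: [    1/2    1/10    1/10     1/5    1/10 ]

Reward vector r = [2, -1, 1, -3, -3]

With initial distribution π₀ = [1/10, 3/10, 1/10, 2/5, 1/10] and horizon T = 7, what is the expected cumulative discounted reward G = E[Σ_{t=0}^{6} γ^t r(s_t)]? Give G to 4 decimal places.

G = -3.8828

t=0: π = [0.1000, 0.3000, 0.1000, 0.4000, 0.1000], E[r] = -1.5000, γ^t·E[r] = -1.500000, running G = -1.500000
t=1: π = [0.2900, 0.1700, 0.1700, 0.1500, 0.2200], E[r] = -0.5300, γ^t·E[r] = -0.477000, running G = -1.977000
t=2: π = [0.2810, 0.1510, 0.1780, 0.1560, 0.2340], E[r] = -0.5810, γ^t·E[r] = -0.470610, running G = -2.447610
t=3: π = [0.2831, 0.1480, 0.1793, 0.1563, 0.2333], E[r] = -0.5713, γ^t·E[r] = -0.416478, running G = -2.864088
t=4: π = [0.2825, 0.1475, 0.1798, 0.1561, 0.2341], E[r] = -0.5733, γ^t·E[r] = -0.376136, running G = -3.240223
t=5: π = [0.2826, 0.1475, 0.1798, 0.1561, 0.2339], E[r] = -0.5727, γ^t·E[r] = -0.338169, running G = -3.578393
t=6: π = [0.2826, 0.1475, 0.1798, 0.1561, 0.2340], E[r] = -0.5729, γ^t·E[r] = -0.304447, running G = -3.882839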